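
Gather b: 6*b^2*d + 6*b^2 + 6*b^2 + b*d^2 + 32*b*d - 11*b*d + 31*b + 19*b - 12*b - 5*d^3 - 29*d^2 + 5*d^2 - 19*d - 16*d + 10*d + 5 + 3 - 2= b^2*(6*d + 12) + b*(d^2 + 21*d + 38) - 5*d^3 - 24*d^2 - 25*d + 6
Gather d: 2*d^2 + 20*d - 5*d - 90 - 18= 2*d^2 + 15*d - 108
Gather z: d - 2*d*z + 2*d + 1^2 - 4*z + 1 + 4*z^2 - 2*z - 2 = 3*d + 4*z^2 + z*(-2*d - 6)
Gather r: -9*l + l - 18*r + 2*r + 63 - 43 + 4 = -8*l - 16*r + 24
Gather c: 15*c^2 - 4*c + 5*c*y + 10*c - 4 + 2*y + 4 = 15*c^2 + c*(5*y + 6) + 2*y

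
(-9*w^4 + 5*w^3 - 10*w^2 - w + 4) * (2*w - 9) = -18*w^5 + 91*w^4 - 65*w^3 + 88*w^2 + 17*w - 36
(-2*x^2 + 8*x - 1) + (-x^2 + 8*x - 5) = -3*x^2 + 16*x - 6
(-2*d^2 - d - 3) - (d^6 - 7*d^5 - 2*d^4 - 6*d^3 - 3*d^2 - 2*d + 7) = -d^6 + 7*d^5 + 2*d^4 + 6*d^3 + d^2 + d - 10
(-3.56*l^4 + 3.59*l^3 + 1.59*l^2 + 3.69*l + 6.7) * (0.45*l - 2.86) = -1.602*l^5 + 11.7971*l^4 - 9.5519*l^3 - 2.8869*l^2 - 7.5384*l - 19.162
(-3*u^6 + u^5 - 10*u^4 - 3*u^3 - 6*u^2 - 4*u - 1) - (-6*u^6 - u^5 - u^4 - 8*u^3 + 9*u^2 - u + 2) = 3*u^6 + 2*u^5 - 9*u^4 + 5*u^3 - 15*u^2 - 3*u - 3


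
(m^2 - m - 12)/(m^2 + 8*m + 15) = (m - 4)/(m + 5)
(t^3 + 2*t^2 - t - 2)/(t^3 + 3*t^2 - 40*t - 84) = (t^2 - 1)/(t^2 + t - 42)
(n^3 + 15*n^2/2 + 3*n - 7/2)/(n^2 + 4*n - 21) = (2*n^2 + n - 1)/(2*(n - 3))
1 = 1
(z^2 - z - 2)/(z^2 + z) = (z - 2)/z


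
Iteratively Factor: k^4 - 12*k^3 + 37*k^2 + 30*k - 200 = (k - 5)*(k^3 - 7*k^2 + 2*k + 40) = (k - 5)*(k + 2)*(k^2 - 9*k + 20) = (k - 5)^2*(k + 2)*(k - 4)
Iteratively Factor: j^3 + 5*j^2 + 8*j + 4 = (j + 2)*(j^2 + 3*j + 2) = (j + 1)*(j + 2)*(j + 2)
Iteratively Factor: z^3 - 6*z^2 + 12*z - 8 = (z - 2)*(z^2 - 4*z + 4) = (z - 2)^2*(z - 2)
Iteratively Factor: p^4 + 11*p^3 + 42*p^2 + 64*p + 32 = (p + 4)*(p^3 + 7*p^2 + 14*p + 8) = (p + 4)^2*(p^2 + 3*p + 2) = (p + 2)*(p + 4)^2*(p + 1)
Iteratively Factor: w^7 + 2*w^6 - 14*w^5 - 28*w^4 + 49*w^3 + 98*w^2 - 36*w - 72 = (w + 3)*(w^6 - w^5 - 11*w^4 + 5*w^3 + 34*w^2 - 4*w - 24) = (w - 3)*(w + 3)*(w^5 + 2*w^4 - 5*w^3 - 10*w^2 + 4*w + 8) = (w - 3)*(w - 2)*(w + 3)*(w^4 + 4*w^3 + 3*w^2 - 4*w - 4) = (w - 3)*(w - 2)*(w - 1)*(w + 3)*(w^3 + 5*w^2 + 8*w + 4) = (w - 3)*(w - 2)*(w - 1)*(w + 1)*(w + 3)*(w^2 + 4*w + 4) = (w - 3)*(w - 2)*(w - 1)*(w + 1)*(w + 2)*(w + 3)*(w + 2)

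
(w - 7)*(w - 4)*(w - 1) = w^3 - 12*w^2 + 39*w - 28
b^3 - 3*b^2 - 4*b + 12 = (b - 3)*(b - 2)*(b + 2)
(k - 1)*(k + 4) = k^2 + 3*k - 4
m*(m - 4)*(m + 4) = m^3 - 16*m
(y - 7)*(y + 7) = y^2 - 49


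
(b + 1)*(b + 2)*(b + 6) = b^3 + 9*b^2 + 20*b + 12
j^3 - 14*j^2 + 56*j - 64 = (j - 8)*(j - 4)*(j - 2)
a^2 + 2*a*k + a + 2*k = (a + 1)*(a + 2*k)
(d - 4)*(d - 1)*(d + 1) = d^3 - 4*d^2 - d + 4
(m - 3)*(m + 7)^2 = m^3 + 11*m^2 + 7*m - 147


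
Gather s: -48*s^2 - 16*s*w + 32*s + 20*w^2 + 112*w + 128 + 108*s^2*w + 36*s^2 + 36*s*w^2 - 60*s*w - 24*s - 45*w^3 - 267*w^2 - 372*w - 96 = s^2*(108*w - 12) + s*(36*w^2 - 76*w + 8) - 45*w^3 - 247*w^2 - 260*w + 32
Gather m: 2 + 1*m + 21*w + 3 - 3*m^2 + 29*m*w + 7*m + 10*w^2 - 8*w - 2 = -3*m^2 + m*(29*w + 8) + 10*w^2 + 13*w + 3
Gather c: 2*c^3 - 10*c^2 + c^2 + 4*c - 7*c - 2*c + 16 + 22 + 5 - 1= 2*c^3 - 9*c^2 - 5*c + 42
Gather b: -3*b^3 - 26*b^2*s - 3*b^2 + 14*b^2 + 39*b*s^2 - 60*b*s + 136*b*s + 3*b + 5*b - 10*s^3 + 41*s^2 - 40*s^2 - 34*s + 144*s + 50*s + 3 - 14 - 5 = -3*b^3 + b^2*(11 - 26*s) + b*(39*s^2 + 76*s + 8) - 10*s^3 + s^2 + 160*s - 16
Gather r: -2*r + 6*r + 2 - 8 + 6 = 4*r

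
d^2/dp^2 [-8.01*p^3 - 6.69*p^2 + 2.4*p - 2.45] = -48.06*p - 13.38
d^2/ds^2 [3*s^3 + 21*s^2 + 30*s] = 18*s + 42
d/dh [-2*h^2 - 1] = -4*h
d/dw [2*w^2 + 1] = 4*w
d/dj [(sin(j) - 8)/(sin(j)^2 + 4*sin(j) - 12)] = (16*sin(j) + cos(j)^2 + 19)*cos(j)/(sin(j)^2 + 4*sin(j) - 12)^2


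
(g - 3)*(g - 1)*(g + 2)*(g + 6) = g^4 + 4*g^3 - 17*g^2 - 24*g + 36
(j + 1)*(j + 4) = j^2 + 5*j + 4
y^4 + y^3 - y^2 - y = y*(y - 1)*(y + 1)^2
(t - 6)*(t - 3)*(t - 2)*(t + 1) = t^4 - 10*t^3 + 25*t^2 - 36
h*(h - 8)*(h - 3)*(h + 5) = h^4 - 6*h^3 - 31*h^2 + 120*h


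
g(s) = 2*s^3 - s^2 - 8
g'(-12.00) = 888.00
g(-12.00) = -3608.00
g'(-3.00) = 60.00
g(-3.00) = -71.00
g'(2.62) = 35.95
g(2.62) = 21.11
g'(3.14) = 52.88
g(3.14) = 44.06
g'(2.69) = 38.04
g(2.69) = 23.69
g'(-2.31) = 36.64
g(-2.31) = -37.99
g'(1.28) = 7.27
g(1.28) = -5.44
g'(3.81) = 79.48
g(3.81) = 88.10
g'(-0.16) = 0.47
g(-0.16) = -8.03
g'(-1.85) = 24.24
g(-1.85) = -24.09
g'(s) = 6*s^2 - 2*s = 2*s*(3*s - 1)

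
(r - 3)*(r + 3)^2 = r^3 + 3*r^2 - 9*r - 27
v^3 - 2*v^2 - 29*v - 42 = (v - 7)*(v + 2)*(v + 3)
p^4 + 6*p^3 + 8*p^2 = p^2*(p + 2)*(p + 4)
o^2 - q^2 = (o - q)*(o + q)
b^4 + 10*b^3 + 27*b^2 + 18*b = b*(b + 1)*(b + 3)*(b + 6)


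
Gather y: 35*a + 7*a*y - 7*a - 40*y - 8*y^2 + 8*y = 28*a - 8*y^2 + y*(7*a - 32)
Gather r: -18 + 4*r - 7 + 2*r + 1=6*r - 24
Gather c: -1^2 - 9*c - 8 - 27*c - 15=-36*c - 24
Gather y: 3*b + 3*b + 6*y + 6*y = 6*b + 12*y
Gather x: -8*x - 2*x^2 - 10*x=-2*x^2 - 18*x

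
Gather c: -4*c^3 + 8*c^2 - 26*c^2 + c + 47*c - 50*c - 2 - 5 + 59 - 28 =-4*c^3 - 18*c^2 - 2*c + 24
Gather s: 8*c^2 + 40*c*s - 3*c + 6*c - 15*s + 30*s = 8*c^2 + 3*c + s*(40*c + 15)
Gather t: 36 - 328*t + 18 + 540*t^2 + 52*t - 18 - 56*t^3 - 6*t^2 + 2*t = -56*t^3 + 534*t^2 - 274*t + 36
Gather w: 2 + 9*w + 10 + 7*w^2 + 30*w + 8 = 7*w^2 + 39*w + 20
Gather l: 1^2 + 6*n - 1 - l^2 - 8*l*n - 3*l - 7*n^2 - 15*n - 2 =-l^2 + l*(-8*n - 3) - 7*n^2 - 9*n - 2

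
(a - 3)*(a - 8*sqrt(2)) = a^2 - 8*sqrt(2)*a - 3*a + 24*sqrt(2)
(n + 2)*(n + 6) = n^2 + 8*n + 12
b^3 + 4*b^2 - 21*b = b*(b - 3)*(b + 7)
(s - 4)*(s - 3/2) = s^2 - 11*s/2 + 6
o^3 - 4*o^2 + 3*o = o*(o - 3)*(o - 1)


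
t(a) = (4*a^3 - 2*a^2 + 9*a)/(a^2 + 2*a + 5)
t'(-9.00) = 4.03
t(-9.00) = -46.46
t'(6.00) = 3.65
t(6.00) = 15.96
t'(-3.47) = 5.80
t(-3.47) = -22.02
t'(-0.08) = 2.00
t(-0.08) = -0.15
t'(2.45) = 2.60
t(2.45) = 4.33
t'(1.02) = 1.45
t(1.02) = 1.40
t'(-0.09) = 2.02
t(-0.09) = -0.17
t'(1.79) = 2.11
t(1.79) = 2.77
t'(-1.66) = 8.38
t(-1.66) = -8.74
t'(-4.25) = 4.98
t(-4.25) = -26.19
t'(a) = (-2*a - 2)*(4*a^3 - 2*a^2 + 9*a)/(a^2 + 2*a + 5)^2 + (12*a^2 - 4*a + 9)/(a^2 + 2*a + 5)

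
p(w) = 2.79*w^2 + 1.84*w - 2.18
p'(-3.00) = -14.90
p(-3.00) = 17.41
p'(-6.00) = -31.64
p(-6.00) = 87.22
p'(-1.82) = -8.32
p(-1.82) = 3.71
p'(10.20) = 58.76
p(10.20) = 306.86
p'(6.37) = 37.38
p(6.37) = 122.75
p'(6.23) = 36.60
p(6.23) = 117.57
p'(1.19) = 8.48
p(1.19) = 3.96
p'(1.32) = 9.21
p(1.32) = 5.11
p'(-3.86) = -19.70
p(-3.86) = 32.29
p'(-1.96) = -9.10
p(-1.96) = 4.93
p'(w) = 5.58*w + 1.84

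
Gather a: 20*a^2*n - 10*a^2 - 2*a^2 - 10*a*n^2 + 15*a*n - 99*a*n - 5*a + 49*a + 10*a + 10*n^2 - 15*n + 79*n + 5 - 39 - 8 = a^2*(20*n - 12) + a*(-10*n^2 - 84*n + 54) + 10*n^2 + 64*n - 42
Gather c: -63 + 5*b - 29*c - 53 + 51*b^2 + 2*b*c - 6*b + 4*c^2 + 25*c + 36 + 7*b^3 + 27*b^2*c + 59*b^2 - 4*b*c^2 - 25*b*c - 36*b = 7*b^3 + 110*b^2 - 37*b + c^2*(4 - 4*b) + c*(27*b^2 - 23*b - 4) - 80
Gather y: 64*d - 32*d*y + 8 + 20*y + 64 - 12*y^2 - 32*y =64*d - 12*y^2 + y*(-32*d - 12) + 72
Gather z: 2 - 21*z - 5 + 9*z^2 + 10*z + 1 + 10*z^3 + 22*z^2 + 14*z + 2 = 10*z^3 + 31*z^2 + 3*z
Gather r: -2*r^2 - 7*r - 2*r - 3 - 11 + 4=-2*r^2 - 9*r - 10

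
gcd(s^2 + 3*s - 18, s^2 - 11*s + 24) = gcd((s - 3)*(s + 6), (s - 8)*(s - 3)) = s - 3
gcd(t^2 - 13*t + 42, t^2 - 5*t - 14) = t - 7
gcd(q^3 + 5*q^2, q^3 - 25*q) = q^2 + 5*q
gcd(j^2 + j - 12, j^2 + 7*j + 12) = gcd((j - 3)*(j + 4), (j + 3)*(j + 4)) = j + 4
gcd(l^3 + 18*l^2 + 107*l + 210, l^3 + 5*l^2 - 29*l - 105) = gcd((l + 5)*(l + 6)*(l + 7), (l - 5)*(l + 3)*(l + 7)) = l + 7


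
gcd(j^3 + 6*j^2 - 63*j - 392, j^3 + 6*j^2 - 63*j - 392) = j^3 + 6*j^2 - 63*j - 392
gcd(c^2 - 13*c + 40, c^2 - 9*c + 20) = c - 5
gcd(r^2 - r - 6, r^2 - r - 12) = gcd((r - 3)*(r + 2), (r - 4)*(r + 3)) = 1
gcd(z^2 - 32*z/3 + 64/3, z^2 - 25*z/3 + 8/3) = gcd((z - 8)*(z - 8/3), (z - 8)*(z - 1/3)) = z - 8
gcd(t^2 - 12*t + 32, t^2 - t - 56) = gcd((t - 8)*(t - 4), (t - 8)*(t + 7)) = t - 8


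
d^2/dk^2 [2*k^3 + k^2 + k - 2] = 12*k + 2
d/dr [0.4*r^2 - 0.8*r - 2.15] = 0.8*r - 0.8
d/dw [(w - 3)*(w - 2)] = 2*w - 5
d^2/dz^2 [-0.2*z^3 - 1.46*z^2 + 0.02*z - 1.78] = -1.2*z - 2.92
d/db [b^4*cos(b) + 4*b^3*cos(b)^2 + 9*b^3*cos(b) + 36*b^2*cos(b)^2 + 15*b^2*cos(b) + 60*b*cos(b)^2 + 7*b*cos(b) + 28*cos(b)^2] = -b^4*sin(b) - 9*b^3*sin(b) - 4*b^3*sin(2*b) + 4*b^3*cos(b) - 15*b^2*sin(b) - 36*b^2*sin(2*b) + 12*b^2*cos(b)^2 + 27*b^2*cos(b) - 7*b*sin(b) - 60*b*sin(2*b) + 72*b*cos(b)^2 + 30*b*cos(b) - 28*sin(2*b) + 60*cos(b)^2 + 7*cos(b)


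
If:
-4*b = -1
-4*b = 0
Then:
No Solution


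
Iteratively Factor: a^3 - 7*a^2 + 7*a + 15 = (a - 5)*(a^2 - 2*a - 3) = (a - 5)*(a - 3)*(a + 1)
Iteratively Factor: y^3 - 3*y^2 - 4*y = (y)*(y^2 - 3*y - 4) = y*(y - 4)*(y + 1)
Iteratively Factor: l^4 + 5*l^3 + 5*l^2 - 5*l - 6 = (l + 3)*(l^3 + 2*l^2 - l - 2) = (l + 1)*(l + 3)*(l^2 + l - 2) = (l - 1)*(l + 1)*(l + 3)*(l + 2)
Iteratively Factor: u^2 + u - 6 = (u - 2)*(u + 3)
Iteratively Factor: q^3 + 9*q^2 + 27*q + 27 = (q + 3)*(q^2 + 6*q + 9) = (q + 3)^2*(q + 3)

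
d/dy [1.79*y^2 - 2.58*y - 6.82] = 3.58*y - 2.58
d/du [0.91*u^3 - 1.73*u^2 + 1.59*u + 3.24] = 2.73*u^2 - 3.46*u + 1.59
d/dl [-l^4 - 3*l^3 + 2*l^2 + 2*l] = -4*l^3 - 9*l^2 + 4*l + 2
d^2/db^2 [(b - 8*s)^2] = 2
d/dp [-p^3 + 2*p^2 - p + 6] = -3*p^2 + 4*p - 1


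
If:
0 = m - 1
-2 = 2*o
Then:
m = 1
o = -1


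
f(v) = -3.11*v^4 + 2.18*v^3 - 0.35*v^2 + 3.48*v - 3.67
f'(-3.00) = 400.32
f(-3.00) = -328.03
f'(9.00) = -8541.84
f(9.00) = -18816.19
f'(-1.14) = 31.21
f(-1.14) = -16.57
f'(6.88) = -3742.99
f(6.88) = -6254.45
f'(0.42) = 3.42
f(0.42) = -2.21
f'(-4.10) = 973.66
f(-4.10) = -1052.88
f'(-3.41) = 575.18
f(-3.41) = -526.56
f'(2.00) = -71.28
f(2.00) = -30.43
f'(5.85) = -2267.31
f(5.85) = -3201.22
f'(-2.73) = 307.24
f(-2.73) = -232.88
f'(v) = -12.44*v^3 + 6.54*v^2 - 0.7*v + 3.48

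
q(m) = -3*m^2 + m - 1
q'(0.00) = 1.00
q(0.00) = -1.00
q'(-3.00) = 19.00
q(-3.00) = -31.00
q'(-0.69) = 5.14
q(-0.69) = -3.12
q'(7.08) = -41.48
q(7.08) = -144.30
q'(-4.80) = 29.80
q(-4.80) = -74.92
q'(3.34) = -19.04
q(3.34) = -31.13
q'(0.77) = -3.62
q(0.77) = -2.01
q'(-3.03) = 19.18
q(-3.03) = -31.57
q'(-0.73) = 5.38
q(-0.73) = -3.33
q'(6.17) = -36.02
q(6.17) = -109.04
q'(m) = 1 - 6*m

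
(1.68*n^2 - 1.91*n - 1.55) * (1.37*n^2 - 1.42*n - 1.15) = 2.3016*n^4 - 5.0023*n^3 - 1.3433*n^2 + 4.3975*n + 1.7825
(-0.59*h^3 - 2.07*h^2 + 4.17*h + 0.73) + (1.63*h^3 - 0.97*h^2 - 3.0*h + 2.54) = 1.04*h^3 - 3.04*h^2 + 1.17*h + 3.27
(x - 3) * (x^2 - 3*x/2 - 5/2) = x^3 - 9*x^2/2 + 2*x + 15/2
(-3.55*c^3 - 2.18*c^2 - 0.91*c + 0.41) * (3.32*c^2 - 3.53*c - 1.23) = -11.786*c^5 + 5.2939*c^4 + 9.0407*c^3 + 7.2549*c^2 - 0.328*c - 0.5043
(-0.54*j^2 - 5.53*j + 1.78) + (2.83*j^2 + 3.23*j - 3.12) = 2.29*j^2 - 2.3*j - 1.34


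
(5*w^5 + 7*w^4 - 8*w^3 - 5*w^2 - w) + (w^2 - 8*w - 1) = 5*w^5 + 7*w^4 - 8*w^3 - 4*w^2 - 9*w - 1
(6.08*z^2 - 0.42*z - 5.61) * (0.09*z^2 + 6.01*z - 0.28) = 0.5472*z^4 + 36.503*z^3 - 4.7315*z^2 - 33.5985*z + 1.5708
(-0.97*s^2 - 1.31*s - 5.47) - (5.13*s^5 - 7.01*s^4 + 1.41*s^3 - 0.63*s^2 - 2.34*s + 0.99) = -5.13*s^5 + 7.01*s^4 - 1.41*s^3 - 0.34*s^2 + 1.03*s - 6.46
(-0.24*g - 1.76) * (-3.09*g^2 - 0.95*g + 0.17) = 0.7416*g^3 + 5.6664*g^2 + 1.6312*g - 0.2992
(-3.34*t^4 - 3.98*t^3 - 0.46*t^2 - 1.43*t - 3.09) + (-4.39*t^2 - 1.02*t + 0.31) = -3.34*t^4 - 3.98*t^3 - 4.85*t^2 - 2.45*t - 2.78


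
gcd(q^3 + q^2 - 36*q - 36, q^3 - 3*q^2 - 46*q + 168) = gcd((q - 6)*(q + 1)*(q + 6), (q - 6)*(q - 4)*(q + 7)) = q - 6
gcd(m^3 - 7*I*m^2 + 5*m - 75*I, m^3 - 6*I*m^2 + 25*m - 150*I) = m - 5*I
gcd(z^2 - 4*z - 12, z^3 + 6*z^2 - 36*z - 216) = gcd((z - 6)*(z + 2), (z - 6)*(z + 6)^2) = z - 6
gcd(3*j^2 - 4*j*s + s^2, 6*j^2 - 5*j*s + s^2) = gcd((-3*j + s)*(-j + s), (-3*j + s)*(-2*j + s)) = -3*j + s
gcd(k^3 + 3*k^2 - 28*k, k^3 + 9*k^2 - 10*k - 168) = k^2 + 3*k - 28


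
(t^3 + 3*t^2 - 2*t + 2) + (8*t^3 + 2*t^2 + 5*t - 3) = 9*t^3 + 5*t^2 + 3*t - 1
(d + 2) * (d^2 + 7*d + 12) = d^3 + 9*d^2 + 26*d + 24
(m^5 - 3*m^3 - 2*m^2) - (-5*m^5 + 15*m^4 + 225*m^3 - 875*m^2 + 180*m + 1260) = 6*m^5 - 15*m^4 - 228*m^3 + 873*m^2 - 180*m - 1260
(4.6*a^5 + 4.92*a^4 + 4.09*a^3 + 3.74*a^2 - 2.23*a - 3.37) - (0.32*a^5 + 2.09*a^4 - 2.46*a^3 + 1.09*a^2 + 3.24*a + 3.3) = 4.28*a^5 + 2.83*a^4 + 6.55*a^3 + 2.65*a^2 - 5.47*a - 6.67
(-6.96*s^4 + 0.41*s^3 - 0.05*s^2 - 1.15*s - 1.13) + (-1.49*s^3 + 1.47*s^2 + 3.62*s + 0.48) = -6.96*s^4 - 1.08*s^3 + 1.42*s^2 + 2.47*s - 0.65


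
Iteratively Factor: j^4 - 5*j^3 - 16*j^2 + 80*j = (j - 4)*(j^3 - j^2 - 20*j) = j*(j - 4)*(j^2 - j - 20) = j*(j - 5)*(j - 4)*(j + 4)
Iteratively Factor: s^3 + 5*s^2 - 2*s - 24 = (s - 2)*(s^2 + 7*s + 12) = (s - 2)*(s + 3)*(s + 4)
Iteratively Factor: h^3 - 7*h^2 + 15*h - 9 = (h - 3)*(h^2 - 4*h + 3) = (h - 3)*(h - 1)*(h - 3)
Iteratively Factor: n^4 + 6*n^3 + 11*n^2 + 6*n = (n)*(n^3 + 6*n^2 + 11*n + 6) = n*(n + 2)*(n^2 + 4*n + 3) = n*(n + 1)*(n + 2)*(n + 3)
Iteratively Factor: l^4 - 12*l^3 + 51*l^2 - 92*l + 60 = (l - 3)*(l^3 - 9*l^2 + 24*l - 20) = (l - 3)*(l - 2)*(l^2 - 7*l + 10) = (l - 3)*(l - 2)^2*(l - 5)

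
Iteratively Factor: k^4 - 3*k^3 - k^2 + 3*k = (k - 1)*(k^3 - 2*k^2 - 3*k) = (k - 3)*(k - 1)*(k^2 + k) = (k - 3)*(k - 1)*(k + 1)*(k)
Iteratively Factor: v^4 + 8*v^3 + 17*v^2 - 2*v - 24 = (v - 1)*(v^3 + 9*v^2 + 26*v + 24) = (v - 1)*(v + 3)*(v^2 + 6*v + 8) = (v - 1)*(v + 2)*(v + 3)*(v + 4)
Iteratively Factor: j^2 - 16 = (j - 4)*(j + 4)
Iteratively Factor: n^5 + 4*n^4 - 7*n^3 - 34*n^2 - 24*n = (n)*(n^4 + 4*n^3 - 7*n^2 - 34*n - 24) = n*(n + 4)*(n^3 - 7*n - 6) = n*(n - 3)*(n + 4)*(n^2 + 3*n + 2) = n*(n - 3)*(n + 2)*(n + 4)*(n + 1)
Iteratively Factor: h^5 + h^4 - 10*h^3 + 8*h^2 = (h)*(h^4 + h^3 - 10*h^2 + 8*h) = h*(h - 2)*(h^3 + 3*h^2 - 4*h) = h*(h - 2)*(h - 1)*(h^2 + 4*h) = h*(h - 2)*(h - 1)*(h + 4)*(h)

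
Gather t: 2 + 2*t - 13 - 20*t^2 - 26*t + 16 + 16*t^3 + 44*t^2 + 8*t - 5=16*t^3 + 24*t^2 - 16*t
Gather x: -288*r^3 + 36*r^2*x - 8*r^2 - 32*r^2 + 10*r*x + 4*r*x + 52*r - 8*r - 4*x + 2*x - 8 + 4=-288*r^3 - 40*r^2 + 44*r + x*(36*r^2 + 14*r - 2) - 4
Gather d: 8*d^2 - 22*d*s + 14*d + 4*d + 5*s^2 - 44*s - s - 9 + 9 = 8*d^2 + d*(18 - 22*s) + 5*s^2 - 45*s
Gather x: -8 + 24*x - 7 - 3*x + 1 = 21*x - 14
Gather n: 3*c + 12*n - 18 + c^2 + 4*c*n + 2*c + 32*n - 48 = c^2 + 5*c + n*(4*c + 44) - 66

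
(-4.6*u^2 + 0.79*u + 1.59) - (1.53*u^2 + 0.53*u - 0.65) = -6.13*u^2 + 0.26*u + 2.24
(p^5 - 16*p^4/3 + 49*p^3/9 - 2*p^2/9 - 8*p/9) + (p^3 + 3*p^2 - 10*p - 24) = p^5 - 16*p^4/3 + 58*p^3/9 + 25*p^2/9 - 98*p/9 - 24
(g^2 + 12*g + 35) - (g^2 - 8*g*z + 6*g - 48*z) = 8*g*z + 6*g + 48*z + 35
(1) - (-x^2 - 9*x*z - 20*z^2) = x^2 + 9*x*z + 20*z^2 + 1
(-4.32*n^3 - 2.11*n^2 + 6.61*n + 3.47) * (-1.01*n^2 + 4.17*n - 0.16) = 4.3632*n^5 - 15.8833*n^4 - 14.7836*n^3 + 24.3966*n^2 + 13.4123*n - 0.5552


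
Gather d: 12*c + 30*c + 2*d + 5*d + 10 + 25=42*c + 7*d + 35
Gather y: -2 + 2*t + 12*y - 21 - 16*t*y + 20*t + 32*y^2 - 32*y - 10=22*t + 32*y^2 + y*(-16*t - 20) - 33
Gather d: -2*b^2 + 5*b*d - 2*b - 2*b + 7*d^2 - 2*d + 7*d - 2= -2*b^2 - 4*b + 7*d^2 + d*(5*b + 5) - 2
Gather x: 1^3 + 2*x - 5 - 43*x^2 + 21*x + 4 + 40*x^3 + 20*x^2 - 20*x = 40*x^3 - 23*x^2 + 3*x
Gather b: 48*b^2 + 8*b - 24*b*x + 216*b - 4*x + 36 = 48*b^2 + b*(224 - 24*x) - 4*x + 36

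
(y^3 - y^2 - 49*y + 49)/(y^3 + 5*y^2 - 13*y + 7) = (y - 7)/(y - 1)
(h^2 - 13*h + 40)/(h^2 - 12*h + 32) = (h - 5)/(h - 4)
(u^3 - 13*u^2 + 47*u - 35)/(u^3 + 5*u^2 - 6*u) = (u^2 - 12*u + 35)/(u*(u + 6))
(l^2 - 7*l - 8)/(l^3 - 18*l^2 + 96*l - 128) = (l + 1)/(l^2 - 10*l + 16)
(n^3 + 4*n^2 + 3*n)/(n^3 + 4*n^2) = (n^2 + 4*n + 3)/(n*(n + 4))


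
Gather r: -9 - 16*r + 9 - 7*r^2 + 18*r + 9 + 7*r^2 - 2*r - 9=0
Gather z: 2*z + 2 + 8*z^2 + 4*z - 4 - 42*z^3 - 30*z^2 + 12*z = -42*z^3 - 22*z^2 + 18*z - 2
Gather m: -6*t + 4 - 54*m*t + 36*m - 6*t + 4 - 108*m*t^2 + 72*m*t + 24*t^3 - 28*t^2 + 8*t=m*(-108*t^2 + 18*t + 36) + 24*t^3 - 28*t^2 - 4*t + 8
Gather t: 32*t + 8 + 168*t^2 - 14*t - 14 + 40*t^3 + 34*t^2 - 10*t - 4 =40*t^3 + 202*t^2 + 8*t - 10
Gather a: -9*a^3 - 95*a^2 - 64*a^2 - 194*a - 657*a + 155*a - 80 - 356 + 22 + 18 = -9*a^3 - 159*a^2 - 696*a - 396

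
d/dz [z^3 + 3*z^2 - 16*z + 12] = 3*z^2 + 6*z - 16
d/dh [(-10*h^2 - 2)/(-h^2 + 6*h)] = 4*(-15*h^2 - h + 3)/(h^2*(h^2 - 12*h + 36))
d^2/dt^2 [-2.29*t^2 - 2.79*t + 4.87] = -4.58000000000000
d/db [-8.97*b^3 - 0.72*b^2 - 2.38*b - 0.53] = -26.91*b^2 - 1.44*b - 2.38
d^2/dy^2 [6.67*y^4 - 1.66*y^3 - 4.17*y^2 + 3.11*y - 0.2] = 80.04*y^2 - 9.96*y - 8.34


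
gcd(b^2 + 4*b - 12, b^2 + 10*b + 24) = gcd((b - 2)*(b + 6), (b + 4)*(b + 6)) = b + 6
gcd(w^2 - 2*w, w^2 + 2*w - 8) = w - 2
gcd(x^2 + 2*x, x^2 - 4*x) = x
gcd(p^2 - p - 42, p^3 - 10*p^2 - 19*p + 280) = p - 7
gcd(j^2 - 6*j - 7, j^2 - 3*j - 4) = j + 1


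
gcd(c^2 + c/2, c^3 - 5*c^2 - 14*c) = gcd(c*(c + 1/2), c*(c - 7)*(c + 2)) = c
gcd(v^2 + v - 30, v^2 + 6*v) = v + 6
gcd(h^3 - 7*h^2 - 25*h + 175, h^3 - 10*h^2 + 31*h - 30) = h - 5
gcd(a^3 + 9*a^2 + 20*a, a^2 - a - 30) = a + 5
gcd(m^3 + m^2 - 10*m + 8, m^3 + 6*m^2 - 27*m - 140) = m + 4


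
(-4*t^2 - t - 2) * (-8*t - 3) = 32*t^3 + 20*t^2 + 19*t + 6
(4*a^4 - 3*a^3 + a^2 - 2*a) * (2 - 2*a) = -8*a^5 + 14*a^4 - 8*a^3 + 6*a^2 - 4*a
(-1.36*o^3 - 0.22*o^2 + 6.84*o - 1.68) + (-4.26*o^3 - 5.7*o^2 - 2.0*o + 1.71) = -5.62*o^3 - 5.92*o^2 + 4.84*o + 0.03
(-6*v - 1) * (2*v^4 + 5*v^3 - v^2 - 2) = -12*v^5 - 32*v^4 + v^3 + v^2 + 12*v + 2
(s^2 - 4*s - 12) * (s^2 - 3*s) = s^4 - 7*s^3 + 36*s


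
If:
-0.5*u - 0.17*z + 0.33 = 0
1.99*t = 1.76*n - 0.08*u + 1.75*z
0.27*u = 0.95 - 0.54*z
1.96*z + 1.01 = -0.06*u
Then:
No Solution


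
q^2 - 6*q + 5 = (q - 5)*(q - 1)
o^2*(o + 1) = o^3 + o^2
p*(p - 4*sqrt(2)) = p^2 - 4*sqrt(2)*p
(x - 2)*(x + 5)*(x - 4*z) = x^3 - 4*x^2*z + 3*x^2 - 12*x*z - 10*x + 40*z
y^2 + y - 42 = (y - 6)*(y + 7)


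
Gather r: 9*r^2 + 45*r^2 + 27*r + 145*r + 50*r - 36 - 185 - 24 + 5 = 54*r^2 + 222*r - 240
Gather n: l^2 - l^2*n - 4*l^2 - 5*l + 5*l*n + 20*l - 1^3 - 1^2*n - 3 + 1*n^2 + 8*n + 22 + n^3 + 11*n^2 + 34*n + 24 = -3*l^2 + 15*l + n^3 + 12*n^2 + n*(-l^2 + 5*l + 41) + 42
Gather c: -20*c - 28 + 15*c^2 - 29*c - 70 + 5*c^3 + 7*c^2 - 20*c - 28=5*c^3 + 22*c^2 - 69*c - 126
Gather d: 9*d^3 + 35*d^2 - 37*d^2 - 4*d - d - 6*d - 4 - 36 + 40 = 9*d^3 - 2*d^2 - 11*d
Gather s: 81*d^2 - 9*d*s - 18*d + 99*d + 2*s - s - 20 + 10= 81*d^2 + 81*d + s*(1 - 9*d) - 10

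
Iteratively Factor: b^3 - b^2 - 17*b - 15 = (b - 5)*(b^2 + 4*b + 3) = (b - 5)*(b + 3)*(b + 1)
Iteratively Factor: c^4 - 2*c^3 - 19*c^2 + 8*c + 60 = (c + 3)*(c^3 - 5*c^2 - 4*c + 20) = (c - 5)*(c + 3)*(c^2 - 4) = (c - 5)*(c - 2)*(c + 3)*(c + 2)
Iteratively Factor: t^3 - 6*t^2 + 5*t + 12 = (t + 1)*(t^2 - 7*t + 12) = (t - 3)*(t + 1)*(t - 4)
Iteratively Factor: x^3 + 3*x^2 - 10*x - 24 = (x + 2)*(x^2 + x - 12) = (x + 2)*(x + 4)*(x - 3)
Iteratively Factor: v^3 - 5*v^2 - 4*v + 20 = (v + 2)*(v^2 - 7*v + 10) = (v - 5)*(v + 2)*(v - 2)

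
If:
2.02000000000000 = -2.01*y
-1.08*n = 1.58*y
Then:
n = 1.47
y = -1.00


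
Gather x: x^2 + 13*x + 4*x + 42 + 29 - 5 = x^2 + 17*x + 66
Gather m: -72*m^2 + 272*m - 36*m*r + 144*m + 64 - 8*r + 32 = -72*m^2 + m*(416 - 36*r) - 8*r + 96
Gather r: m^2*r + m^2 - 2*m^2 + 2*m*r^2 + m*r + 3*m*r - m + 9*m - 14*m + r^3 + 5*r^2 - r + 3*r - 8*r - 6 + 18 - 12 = -m^2 - 6*m + r^3 + r^2*(2*m + 5) + r*(m^2 + 4*m - 6)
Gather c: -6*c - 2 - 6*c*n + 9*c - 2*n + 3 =c*(3 - 6*n) - 2*n + 1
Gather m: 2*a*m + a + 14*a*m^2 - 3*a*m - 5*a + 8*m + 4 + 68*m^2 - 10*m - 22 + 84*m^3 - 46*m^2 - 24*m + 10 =-4*a + 84*m^3 + m^2*(14*a + 22) + m*(-a - 26) - 8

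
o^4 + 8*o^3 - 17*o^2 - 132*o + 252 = (o - 3)*(o - 2)*(o + 6)*(o + 7)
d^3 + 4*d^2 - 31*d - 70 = (d - 5)*(d + 2)*(d + 7)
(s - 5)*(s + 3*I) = s^2 - 5*s + 3*I*s - 15*I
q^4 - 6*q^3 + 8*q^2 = q^2*(q - 4)*(q - 2)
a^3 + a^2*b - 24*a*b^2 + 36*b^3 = (a - 3*b)*(a - 2*b)*(a + 6*b)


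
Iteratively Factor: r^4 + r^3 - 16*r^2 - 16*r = (r + 1)*(r^3 - 16*r) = r*(r + 1)*(r^2 - 16) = r*(r + 1)*(r + 4)*(r - 4)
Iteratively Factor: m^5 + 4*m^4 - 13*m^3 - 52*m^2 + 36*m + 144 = (m + 4)*(m^4 - 13*m^2 + 36) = (m + 3)*(m + 4)*(m^3 - 3*m^2 - 4*m + 12) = (m - 2)*(m + 3)*(m + 4)*(m^2 - m - 6) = (m - 2)*(m + 2)*(m + 3)*(m + 4)*(m - 3)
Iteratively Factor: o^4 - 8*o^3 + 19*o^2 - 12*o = (o - 4)*(o^3 - 4*o^2 + 3*o) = (o - 4)*(o - 1)*(o^2 - 3*o) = (o - 4)*(o - 3)*(o - 1)*(o)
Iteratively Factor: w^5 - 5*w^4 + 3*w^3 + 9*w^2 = (w)*(w^4 - 5*w^3 + 3*w^2 + 9*w) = w*(w + 1)*(w^3 - 6*w^2 + 9*w) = w*(w - 3)*(w + 1)*(w^2 - 3*w) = w*(w - 3)^2*(w + 1)*(w)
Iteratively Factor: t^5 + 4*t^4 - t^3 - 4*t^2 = (t + 4)*(t^4 - t^2) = t*(t + 4)*(t^3 - t) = t*(t + 1)*(t + 4)*(t^2 - t) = t*(t - 1)*(t + 1)*(t + 4)*(t)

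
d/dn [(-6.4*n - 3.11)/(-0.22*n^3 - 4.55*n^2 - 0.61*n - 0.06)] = (1.408*n^3 + 29.12*n^2 + 3.904*n - (6.4*n + 3.11)*(0.66*n^2 + 9.1*n + 0.61) + 0.384)/(0.22*n^3 + 4.55*n^2 + 0.61*n + 0.06)^2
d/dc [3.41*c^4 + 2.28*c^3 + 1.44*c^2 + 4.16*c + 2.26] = 13.64*c^3 + 6.84*c^2 + 2.88*c + 4.16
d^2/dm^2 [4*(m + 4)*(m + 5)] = 8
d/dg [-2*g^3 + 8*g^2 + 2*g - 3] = -6*g^2 + 16*g + 2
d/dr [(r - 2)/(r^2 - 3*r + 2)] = -1/(r^2 - 2*r + 1)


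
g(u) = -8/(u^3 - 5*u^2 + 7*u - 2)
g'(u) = -8*(-3*u^2 + 10*u - 7)/(u^3 - 5*u^2 + 7*u - 2)^2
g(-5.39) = 0.02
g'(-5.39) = 0.01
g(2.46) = 52.96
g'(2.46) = 194.49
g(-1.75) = 0.23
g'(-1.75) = 0.22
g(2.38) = 44.27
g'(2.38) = 47.32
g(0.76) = -9.19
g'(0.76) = 11.95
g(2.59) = 219.05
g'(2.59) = 7343.32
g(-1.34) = 0.35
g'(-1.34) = 0.40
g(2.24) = 47.46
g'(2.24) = -97.74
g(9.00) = -0.02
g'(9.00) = 0.01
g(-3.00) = 0.08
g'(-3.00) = 0.06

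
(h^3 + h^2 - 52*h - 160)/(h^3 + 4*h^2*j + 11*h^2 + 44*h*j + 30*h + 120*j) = (h^2 - 4*h - 32)/(h^2 + 4*h*j + 6*h + 24*j)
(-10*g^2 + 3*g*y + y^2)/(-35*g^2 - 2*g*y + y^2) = (-2*g + y)/(-7*g + y)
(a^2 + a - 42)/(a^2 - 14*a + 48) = (a + 7)/(a - 8)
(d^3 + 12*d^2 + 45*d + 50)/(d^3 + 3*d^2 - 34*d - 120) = (d^2 + 7*d + 10)/(d^2 - 2*d - 24)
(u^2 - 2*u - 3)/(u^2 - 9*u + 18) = (u + 1)/(u - 6)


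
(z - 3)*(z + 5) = z^2 + 2*z - 15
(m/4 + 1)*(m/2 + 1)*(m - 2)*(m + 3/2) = m^4/8 + 11*m^3/16 + m^2/4 - 11*m/4 - 3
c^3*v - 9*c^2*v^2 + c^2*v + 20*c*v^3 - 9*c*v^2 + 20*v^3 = (c - 5*v)*(c - 4*v)*(c*v + v)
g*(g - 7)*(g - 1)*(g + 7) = g^4 - g^3 - 49*g^2 + 49*g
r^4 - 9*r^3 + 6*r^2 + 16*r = r*(r - 8)*(r - 2)*(r + 1)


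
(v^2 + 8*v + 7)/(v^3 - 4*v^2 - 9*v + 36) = (v^2 + 8*v + 7)/(v^3 - 4*v^2 - 9*v + 36)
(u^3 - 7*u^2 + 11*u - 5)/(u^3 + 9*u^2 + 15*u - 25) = (u^2 - 6*u + 5)/(u^2 + 10*u + 25)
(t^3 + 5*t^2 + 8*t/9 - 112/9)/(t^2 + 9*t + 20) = (t^2 + t - 28/9)/(t + 5)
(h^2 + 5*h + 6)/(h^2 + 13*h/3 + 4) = 3*(h + 2)/(3*h + 4)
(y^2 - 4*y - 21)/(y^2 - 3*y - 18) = (y - 7)/(y - 6)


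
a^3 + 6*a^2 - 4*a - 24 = (a - 2)*(a + 2)*(a + 6)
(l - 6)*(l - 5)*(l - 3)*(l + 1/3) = l^4 - 41*l^3/3 + 175*l^2/3 - 69*l - 30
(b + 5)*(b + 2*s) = b^2 + 2*b*s + 5*b + 10*s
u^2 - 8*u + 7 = (u - 7)*(u - 1)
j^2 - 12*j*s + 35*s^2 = (j - 7*s)*(j - 5*s)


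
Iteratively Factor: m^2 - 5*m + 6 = (m - 3)*(m - 2)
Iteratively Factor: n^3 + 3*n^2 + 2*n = (n + 2)*(n^2 + n) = (n + 1)*(n + 2)*(n)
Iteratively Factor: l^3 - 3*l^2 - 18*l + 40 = (l + 4)*(l^2 - 7*l + 10) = (l - 5)*(l + 4)*(l - 2)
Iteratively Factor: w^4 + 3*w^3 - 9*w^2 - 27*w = (w)*(w^3 + 3*w^2 - 9*w - 27) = w*(w + 3)*(w^2 - 9) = w*(w - 3)*(w + 3)*(w + 3)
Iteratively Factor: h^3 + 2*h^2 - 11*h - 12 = (h + 4)*(h^2 - 2*h - 3) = (h + 1)*(h + 4)*(h - 3)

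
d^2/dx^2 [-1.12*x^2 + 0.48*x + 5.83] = -2.24000000000000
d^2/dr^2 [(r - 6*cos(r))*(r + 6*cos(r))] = 74 - 144*sin(r)^2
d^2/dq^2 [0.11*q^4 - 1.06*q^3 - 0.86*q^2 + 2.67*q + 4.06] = 1.32*q^2 - 6.36*q - 1.72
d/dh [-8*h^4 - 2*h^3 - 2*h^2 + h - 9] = -32*h^3 - 6*h^2 - 4*h + 1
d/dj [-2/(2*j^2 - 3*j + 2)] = 2*(4*j - 3)/(2*j^2 - 3*j + 2)^2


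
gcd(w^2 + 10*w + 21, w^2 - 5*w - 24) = w + 3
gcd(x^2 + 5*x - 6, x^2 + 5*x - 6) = x^2 + 5*x - 6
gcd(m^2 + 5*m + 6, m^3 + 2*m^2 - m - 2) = m + 2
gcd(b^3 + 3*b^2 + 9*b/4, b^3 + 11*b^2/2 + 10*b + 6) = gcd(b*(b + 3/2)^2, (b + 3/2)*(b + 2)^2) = b + 3/2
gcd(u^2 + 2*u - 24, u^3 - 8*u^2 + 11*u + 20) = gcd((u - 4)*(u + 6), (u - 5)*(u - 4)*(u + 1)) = u - 4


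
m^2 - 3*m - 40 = (m - 8)*(m + 5)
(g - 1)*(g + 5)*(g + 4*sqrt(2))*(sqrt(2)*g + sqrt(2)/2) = sqrt(2)*g^4 + 9*sqrt(2)*g^3/2 + 8*g^3 - 3*sqrt(2)*g^2 + 36*g^2 - 24*g - 5*sqrt(2)*g/2 - 20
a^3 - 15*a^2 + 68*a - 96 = (a - 8)*(a - 4)*(a - 3)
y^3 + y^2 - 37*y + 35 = (y - 5)*(y - 1)*(y + 7)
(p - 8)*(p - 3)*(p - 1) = p^3 - 12*p^2 + 35*p - 24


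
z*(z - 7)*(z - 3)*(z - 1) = z^4 - 11*z^3 + 31*z^2 - 21*z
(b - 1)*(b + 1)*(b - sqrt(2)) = b^3 - sqrt(2)*b^2 - b + sqrt(2)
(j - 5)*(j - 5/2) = j^2 - 15*j/2 + 25/2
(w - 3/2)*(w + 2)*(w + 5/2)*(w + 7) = w^4 + 10*w^3 + 77*w^2/4 - 79*w/4 - 105/2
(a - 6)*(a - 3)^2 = a^3 - 12*a^2 + 45*a - 54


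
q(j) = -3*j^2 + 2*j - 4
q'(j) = 2 - 6*j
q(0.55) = -3.81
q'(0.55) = -1.30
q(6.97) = -135.80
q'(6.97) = -39.82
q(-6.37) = -138.47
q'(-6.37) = 40.22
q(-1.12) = -10.00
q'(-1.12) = 8.72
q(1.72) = -9.44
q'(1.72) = -8.32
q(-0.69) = -6.81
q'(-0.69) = 6.14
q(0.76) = -4.21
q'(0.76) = -2.56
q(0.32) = -3.67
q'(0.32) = 0.08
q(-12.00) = -460.00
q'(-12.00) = 74.00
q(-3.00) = -37.00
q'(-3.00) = 20.00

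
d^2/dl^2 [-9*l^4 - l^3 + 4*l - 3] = 6*l*(-18*l - 1)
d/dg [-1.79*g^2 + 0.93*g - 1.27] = 0.93 - 3.58*g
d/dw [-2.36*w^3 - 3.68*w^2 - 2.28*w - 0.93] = -7.08*w^2 - 7.36*w - 2.28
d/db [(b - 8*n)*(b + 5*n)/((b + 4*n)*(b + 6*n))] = n*(13*b^2 + 128*b*n + 328*n^2)/(b^4 + 20*b^3*n + 148*b^2*n^2 + 480*b*n^3 + 576*n^4)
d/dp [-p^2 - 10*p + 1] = -2*p - 10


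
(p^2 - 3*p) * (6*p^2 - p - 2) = 6*p^4 - 19*p^3 + p^2 + 6*p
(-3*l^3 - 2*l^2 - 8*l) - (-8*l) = -3*l^3 - 2*l^2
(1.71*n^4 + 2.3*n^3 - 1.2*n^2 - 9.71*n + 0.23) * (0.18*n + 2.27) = 0.3078*n^5 + 4.2957*n^4 + 5.005*n^3 - 4.4718*n^2 - 22.0003*n + 0.5221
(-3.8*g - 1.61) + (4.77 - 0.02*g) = 3.16 - 3.82*g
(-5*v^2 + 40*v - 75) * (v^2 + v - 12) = -5*v^4 + 35*v^3 + 25*v^2 - 555*v + 900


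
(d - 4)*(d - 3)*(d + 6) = d^3 - d^2 - 30*d + 72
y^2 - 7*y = y*(y - 7)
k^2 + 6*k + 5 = (k + 1)*(k + 5)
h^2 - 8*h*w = h*(h - 8*w)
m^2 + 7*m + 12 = (m + 3)*(m + 4)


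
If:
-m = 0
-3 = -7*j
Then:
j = 3/7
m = 0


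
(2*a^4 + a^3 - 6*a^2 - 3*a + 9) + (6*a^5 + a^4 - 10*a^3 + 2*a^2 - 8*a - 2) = 6*a^5 + 3*a^4 - 9*a^3 - 4*a^2 - 11*a + 7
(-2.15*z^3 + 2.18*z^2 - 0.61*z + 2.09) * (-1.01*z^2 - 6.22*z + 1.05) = 2.1715*z^5 + 11.1712*z^4 - 15.201*z^3 + 3.9723*z^2 - 13.6403*z + 2.1945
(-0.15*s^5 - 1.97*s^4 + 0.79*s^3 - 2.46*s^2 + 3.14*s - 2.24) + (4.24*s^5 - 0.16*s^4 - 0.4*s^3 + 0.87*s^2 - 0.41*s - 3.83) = 4.09*s^5 - 2.13*s^4 + 0.39*s^3 - 1.59*s^2 + 2.73*s - 6.07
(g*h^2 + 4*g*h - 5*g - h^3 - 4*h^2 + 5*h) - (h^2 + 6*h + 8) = g*h^2 + 4*g*h - 5*g - h^3 - 5*h^2 - h - 8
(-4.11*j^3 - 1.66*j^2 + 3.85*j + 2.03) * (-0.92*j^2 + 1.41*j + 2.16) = 3.7812*j^5 - 4.2679*j^4 - 14.7602*j^3 - 0.0247000000000002*j^2 + 11.1783*j + 4.3848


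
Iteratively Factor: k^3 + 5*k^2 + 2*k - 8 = (k - 1)*(k^2 + 6*k + 8) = (k - 1)*(k + 2)*(k + 4)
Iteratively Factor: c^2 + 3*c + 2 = (c + 1)*(c + 2)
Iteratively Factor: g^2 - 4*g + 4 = (g - 2)*(g - 2)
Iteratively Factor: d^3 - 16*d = (d)*(d^2 - 16) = d*(d - 4)*(d + 4)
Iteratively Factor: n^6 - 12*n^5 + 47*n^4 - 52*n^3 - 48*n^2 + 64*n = (n + 1)*(n^5 - 13*n^4 + 60*n^3 - 112*n^2 + 64*n) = (n - 4)*(n + 1)*(n^4 - 9*n^3 + 24*n^2 - 16*n) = (n - 4)^2*(n + 1)*(n^3 - 5*n^2 + 4*n) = (n - 4)^2*(n - 1)*(n + 1)*(n^2 - 4*n) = n*(n - 4)^2*(n - 1)*(n + 1)*(n - 4)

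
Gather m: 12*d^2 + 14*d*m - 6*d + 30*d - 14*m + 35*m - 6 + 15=12*d^2 + 24*d + m*(14*d + 21) + 9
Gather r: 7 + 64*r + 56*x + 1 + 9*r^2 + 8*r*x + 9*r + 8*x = 9*r^2 + r*(8*x + 73) + 64*x + 8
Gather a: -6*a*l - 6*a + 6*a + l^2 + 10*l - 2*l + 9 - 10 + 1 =-6*a*l + l^2 + 8*l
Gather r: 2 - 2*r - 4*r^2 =-4*r^2 - 2*r + 2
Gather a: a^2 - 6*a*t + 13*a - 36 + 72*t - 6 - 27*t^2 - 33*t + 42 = a^2 + a*(13 - 6*t) - 27*t^2 + 39*t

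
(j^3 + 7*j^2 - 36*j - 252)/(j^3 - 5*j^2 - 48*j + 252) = (j + 6)/(j - 6)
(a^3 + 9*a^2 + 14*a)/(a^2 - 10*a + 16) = a*(a^2 + 9*a + 14)/(a^2 - 10*a + 16)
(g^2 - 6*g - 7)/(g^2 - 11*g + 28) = (g + 1)/(g - 4)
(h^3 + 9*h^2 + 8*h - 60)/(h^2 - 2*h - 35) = (h^2 + 4*h - 12)/(h - 7)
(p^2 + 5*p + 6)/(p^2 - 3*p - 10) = (p + 3)/(p - 5)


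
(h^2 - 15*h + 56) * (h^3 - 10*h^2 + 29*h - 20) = h^5 - 25*h^4 + 235*h^3 - 1015*h^2 + 1924*h - 1120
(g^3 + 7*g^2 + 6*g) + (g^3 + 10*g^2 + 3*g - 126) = 2*g^3 + 17*g^2 + 9*g - 126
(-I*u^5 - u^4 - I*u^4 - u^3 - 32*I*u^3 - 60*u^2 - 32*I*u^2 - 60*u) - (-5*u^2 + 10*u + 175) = -I*u^5 - u^4 - I*u^4 - u^3 - 32*I*u^3 - 55*u^2 - 32*I*u^2 - 70*u - 175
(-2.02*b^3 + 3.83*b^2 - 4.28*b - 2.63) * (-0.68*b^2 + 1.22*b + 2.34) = 1.3736*b^5 - 5.0688*b^4 + 2.8562*b^3 + 5.529*b^2 - 13.2238*b - 6.1542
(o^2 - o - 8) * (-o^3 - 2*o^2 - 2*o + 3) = -o^5 - o^4 + 8*o^3 + 21*o^2 + 13*o - 24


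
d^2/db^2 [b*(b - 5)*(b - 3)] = 6*b - 16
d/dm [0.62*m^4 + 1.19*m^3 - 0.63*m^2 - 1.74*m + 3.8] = 2.48*m^3 + 3.57*m^2 - 1.26*m - 1.74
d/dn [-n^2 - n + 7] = -2*n - 1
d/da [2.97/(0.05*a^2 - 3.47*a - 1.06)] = (10.3059 - 0.297*a)/(-0.05*a^2 + 3.47*a + 1.06)^2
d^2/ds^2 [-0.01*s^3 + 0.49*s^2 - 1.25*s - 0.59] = 0.98 - 0.06*s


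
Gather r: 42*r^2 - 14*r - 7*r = 42*r^2 - 21*r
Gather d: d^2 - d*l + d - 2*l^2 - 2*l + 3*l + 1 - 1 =d^2 + d*(1 - l) - 2*l^2 + l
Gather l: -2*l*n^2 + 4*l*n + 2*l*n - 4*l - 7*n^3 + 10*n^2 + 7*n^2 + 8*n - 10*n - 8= l*(-2*n^2 + 6*n - 4) - 7*n^3 + 17*n^2 - 2*n - 8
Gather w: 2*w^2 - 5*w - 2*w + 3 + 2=2*w^2 - 7*w + 5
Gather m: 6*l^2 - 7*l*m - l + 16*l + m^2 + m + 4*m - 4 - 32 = 6*l^2 + 15*l + m^2 + m*(5 - 7*l) - 36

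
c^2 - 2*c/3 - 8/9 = (c - 4/3)*(c + 2/3)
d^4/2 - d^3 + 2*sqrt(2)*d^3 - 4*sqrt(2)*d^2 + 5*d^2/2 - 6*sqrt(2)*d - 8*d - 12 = (d/2 + sqrt(2))*(d - 3)*(d + 1)*(d + 2*sqrt(2))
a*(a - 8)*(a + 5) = a^3 - 3*a^2 - 40*a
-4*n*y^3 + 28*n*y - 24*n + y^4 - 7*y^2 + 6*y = (-4*n + y)*(y - 2)*(y - 1)*(y + 3)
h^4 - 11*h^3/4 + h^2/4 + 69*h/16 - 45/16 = (h - 3/2)^2*(h - 1)*(h + 5/4)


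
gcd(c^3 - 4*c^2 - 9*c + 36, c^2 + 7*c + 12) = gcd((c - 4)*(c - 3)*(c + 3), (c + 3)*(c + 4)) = c + 3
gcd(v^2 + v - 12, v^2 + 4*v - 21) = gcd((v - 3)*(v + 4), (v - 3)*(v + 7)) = v - 3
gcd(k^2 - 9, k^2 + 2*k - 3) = k + 3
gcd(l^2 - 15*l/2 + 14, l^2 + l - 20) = l - 4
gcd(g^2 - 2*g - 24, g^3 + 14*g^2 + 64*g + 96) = g + 4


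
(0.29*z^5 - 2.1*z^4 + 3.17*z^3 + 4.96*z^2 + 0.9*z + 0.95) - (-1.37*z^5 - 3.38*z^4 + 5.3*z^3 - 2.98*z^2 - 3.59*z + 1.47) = 1.66*z^5 + 1.28*z^4 - 2.13*z^3 + 7.94*z^2 + 4.49*z - 0.52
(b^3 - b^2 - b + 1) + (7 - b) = b^3 - b^2 - 2*b + 8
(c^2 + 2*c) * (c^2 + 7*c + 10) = c^4 + 9*c^3 + 24*c^2 + 20*c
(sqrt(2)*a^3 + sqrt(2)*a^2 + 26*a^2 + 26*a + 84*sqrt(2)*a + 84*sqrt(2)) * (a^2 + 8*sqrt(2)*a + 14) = sqrt(2)*a^5 + sqrt(2)*a^4 + 42*a^4 + 42*a^3 + 306*sqrt(2)*a^3 + 306*sqrt(2)*a^2 + 1708*a^2 + 1176*sqrt(2)*a + 1708*a + 1176*sqrt(2)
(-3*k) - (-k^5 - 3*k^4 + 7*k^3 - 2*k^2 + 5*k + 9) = k^5 + 3*k^4 - 7*k^3 + 2*k^2 - 8*k - 9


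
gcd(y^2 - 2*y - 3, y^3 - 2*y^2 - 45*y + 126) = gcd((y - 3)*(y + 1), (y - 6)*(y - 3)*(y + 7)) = y - 3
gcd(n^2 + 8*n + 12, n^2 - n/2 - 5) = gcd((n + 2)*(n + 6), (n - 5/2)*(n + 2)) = n + 2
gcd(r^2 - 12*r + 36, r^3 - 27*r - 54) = r - 6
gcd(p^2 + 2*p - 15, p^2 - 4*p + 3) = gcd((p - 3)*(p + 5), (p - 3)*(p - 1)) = p - 3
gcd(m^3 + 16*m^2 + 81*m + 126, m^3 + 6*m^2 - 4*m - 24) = m + 6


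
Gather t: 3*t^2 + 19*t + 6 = 3*t^2 + 19*t + 6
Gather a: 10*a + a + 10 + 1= 11*a + 11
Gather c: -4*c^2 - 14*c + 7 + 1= -4*c^2 - 14*c + 8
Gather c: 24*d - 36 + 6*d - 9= 30*d - 45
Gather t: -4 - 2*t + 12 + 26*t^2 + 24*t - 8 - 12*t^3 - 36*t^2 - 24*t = -12*t^3 - 10*t^2 - 2*t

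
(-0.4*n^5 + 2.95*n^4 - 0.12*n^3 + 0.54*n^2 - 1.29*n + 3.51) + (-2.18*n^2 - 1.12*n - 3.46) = -0.4*n^5 + 2.95*n^4 - 0.12*n^3 - 1.64*n^2 - 2.41*n + 0.0499999999999998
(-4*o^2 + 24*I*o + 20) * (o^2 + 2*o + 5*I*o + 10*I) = -4*o^4 - 8*o^3 + 4*I*o^3 - 100*o^2 + 8*I*o^2 - 200*o + 100*I*o + 200*I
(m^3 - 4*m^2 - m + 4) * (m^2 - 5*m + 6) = m^5 - 9*m^4 + 25*m^3 - 15*m^2 - 26*m + 24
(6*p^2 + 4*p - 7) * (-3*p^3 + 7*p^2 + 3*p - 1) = -18*p^5 + 30*p^4 + 67*p^3 - 43*p^2 - 25*p + 7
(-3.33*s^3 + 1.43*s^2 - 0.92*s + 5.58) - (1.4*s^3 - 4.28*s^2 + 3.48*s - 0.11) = -4.73*s^3 + 5.71*s^2 - 4.4*s + 5.69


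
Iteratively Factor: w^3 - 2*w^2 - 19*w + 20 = (w - 5)*(w^2 + 3*w - 4) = (w - 5)*(w - 1)*(w + 4)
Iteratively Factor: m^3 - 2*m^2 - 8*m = (m - 4)*(m^2 + 2*m) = m*(m - 4)*(m + 2)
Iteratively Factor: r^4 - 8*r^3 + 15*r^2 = (r - 5)*(r^3 - 3*r^2) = (r - 5)*(r - 3)*(r^2) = r*(r - 5)*(r - 3)*(r)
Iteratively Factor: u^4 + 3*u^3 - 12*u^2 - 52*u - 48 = (u + 2)*(u^3 + u^2 - 14*u - 24) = (u - 4)*(u + 2)*(u^2 + 5*u + 6) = (u - 4)*(u + 2)^2*(u + 3)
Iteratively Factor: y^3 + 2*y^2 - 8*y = (y)*(y^2 + 2*y - 8) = y*(y + 4)*(y - 2)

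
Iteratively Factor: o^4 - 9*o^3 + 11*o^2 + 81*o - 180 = (o + 3)*(o^3 - 12*o^2 + 47*o - 60) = (o - 4)*(o + 3)*(o^2 - 8*o + 15) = (o - 4)*(o - 3)*(o + 3)*(o - 5)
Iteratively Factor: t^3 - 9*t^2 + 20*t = (t - 5)*(t^2 - 4*t) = t*(t - 5)*(t - 4)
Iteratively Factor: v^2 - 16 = (v - 4)*(v + 4)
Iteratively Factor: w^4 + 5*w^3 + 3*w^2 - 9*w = (w - 1)*(w^3 + 6*w^2 + 9*w) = (w - 1)*(w + 3)*(w^2 + 3*w) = (w - 1)*(w + 3)^2*(w)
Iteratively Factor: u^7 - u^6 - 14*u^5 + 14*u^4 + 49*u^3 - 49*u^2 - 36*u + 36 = (u + 2)*(u^6 - 3*u^5 - 8*u^4 + 30*u^3 - 11*u^2 - 27*u + 18) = (u + 2)*(u + 3)*(u^5 - 6*u^4 + 10*u^3 - 11*u + 6) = (u + 1)*(u + 2)*(u + 3)*(u^4 - 7*u^3 + 17*u^2 - 17*u + 6) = (u - 2)*(u + 1)*(u + 2)*(u + 3)*(u^3 - 5*u^2 + 7*u - 3) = (u - 3)*(u - 2)*(u + 1)*(u + 2)*(u + 3)*(u^2 - 2*u + 1) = (u - 3)*(u - 2)*(u - 1)*(u + 1)*(u + 2)*(u + 3)*(u - 1)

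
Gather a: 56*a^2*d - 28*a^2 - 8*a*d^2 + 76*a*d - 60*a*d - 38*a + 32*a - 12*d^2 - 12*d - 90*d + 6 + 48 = a^2*(56*d - 28) + a*(-8*d^2 + 16*d - 6) - 12*d^2 - 102*d + 54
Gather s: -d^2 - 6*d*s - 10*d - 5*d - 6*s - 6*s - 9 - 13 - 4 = -d^2 - 15*d + s*(-6*d - 12) - 26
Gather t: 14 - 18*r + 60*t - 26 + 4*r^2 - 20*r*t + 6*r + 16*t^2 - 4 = 4*r^2 - 12*r + 16*t^2 + t*(60 - 20*r) - 16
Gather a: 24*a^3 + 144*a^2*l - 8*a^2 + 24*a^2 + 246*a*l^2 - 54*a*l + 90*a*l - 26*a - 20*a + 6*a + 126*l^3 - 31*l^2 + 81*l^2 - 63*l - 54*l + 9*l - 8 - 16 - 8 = 24*a^3 + a^2*(144*l + 16) + a*(246*l^2 + 36*l - 40) + 126*l^3 + 50*l^2 - 108*l - 32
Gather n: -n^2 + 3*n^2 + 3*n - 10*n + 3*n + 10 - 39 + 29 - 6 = 2*n^2 - 4*n - 6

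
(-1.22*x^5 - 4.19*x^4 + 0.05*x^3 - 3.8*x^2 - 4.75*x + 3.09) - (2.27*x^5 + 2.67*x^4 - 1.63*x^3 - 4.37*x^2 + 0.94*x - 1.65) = -3.49*x^5 - 6.86*x^4 + 1.68*x^3 + 0.57*x^2 - 5.69*x + 4.74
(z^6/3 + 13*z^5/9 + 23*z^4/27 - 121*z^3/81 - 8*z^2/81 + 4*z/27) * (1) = z^6/3 + 13*z^5/9 + 23*z^4/27 - 121*z^3/81 - 8*z^2/81 + 4*z/27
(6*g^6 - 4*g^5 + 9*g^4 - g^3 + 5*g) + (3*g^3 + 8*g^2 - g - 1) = 6*g^6 - 4*g^5 + 9*g^4 + 2*g^3 + 8*g^2 + 4*g - 1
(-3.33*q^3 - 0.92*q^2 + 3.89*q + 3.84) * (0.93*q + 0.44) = -3.0969*q^4 - 2.3208*q^3 + 3.2129*q^2 + 5.2828*q + 1.6896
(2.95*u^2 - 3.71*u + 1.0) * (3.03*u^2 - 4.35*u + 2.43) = 8.9385*u^4 - 24.0738*u^3 + 26.337*u^2 - 13.3653*u + 2.43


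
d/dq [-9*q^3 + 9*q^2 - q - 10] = -27*q^2 + 18*q - 1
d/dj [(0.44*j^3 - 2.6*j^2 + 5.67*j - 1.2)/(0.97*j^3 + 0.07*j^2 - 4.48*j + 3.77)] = (2.5528*j^4 - 14.9422*j^3 + 19.7195*j^2 - 19.436*j + 15.9999)/(0.9409*j^6 + 0.1358*j^5 - 8.6863*j^4 + 6.6866*j^3 + 20.5982*j^2 - 33.7792*j + 14.2129)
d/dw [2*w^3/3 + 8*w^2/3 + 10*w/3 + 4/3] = 2*w^2 + 16*w/3 + 10/3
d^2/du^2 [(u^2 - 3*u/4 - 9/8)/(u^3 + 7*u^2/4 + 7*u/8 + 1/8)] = 2*(512*u^6 - 1152*u^5 - 6816*u^4 - 10136*u^3 - 6852*u^2 - 2178*u - 265)/(512*u^9 + 2688*u^8 + 6048*u^7 + 7640*u^6 + 5964*u^5 + 2982*u^4 + 955*u^3 + 189*u^2 + 21*u + 1)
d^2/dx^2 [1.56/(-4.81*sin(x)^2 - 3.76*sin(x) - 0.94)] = (144.369264*sin(x)^4 + 84.640608*sin(x)^3 - 222.712776*sin(x)^2 - 174.79488*sin(x) - 30.002544)/(4.81*sin(x)^2 + 3.76*sin(x) + 0.94)^3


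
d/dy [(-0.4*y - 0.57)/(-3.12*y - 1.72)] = (-3.402048*y - 1.875488)/(3.12*y + 1.72)^3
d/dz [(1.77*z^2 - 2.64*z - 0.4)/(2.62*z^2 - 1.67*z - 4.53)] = (3.9609*z^2 - 13.9402*z + 11.2912)/(6.8644*z^4 - 8.7508*z^3 - 20.9483*z^2 + 15.1302*z + 20.5209)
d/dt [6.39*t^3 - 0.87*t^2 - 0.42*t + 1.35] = 19.17*t^2 - 1.74*t - 0.42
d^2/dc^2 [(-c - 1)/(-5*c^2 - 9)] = 10*(20*c^2*(c + 1) - (3*c + 1)*(5*c^2 + 9))/(5*c^2 + 9)^3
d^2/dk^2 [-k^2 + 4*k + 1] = -2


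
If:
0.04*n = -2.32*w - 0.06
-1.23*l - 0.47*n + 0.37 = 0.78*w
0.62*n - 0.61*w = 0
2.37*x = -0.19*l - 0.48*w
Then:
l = 0.33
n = -0.03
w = -0.03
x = -0.02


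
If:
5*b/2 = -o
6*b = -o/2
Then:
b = 0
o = 0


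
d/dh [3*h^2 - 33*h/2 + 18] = 6*h - 33/2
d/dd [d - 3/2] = 1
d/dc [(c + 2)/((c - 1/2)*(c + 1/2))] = 4*(-4*c^2 - 16*c - 1)/(16*c^4 - 8*c^2 + 1)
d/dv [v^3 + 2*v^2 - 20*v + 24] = 3*v^2 + 4*v - 20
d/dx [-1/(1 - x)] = -1/(x - 1)^2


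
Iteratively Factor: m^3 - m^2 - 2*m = (m - 2)*(m^2 + m) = m*(m - 2)*(m + 1)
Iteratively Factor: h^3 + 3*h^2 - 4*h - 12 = (h + 3)*(h^2 - 4) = (h - 2)*(h + 3)*(h + 2)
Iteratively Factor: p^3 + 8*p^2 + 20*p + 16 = (p + 2)*(p^2 + 6*p + 8) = (p + 2)*(p + 4)*(p + 2)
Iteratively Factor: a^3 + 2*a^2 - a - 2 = (a - 1)*(a^2 + 3*a + 2) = (a - 1)*(a + 1)*(a + 2)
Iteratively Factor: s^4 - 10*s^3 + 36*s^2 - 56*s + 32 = (s - 2)*(s^3 - 8*s^2 + 20*s - 16) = (s - 4)*(s - 2)*(s^2 - 4*s + 4) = (s - 4)*(s - 2)^2*(s - 2)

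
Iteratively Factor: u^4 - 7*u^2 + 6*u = (u - 1)*(u^3 + u^2 - 6*u) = u*(u - 1)*(u^2 + u - 6) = u*(u - 1)*(u + 3)*(u - 2)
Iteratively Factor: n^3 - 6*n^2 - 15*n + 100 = (n - 5)*(n^2 - n - 20) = (n - 5)*(n + 4)*(n - 5)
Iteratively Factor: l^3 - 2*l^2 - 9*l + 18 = (l - 2)*(l^2 - 9) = (l - 2)*(l + 3)*(l - 3)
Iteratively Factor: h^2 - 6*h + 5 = (h - 1)*(h - 5)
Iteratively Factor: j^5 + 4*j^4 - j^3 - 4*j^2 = (j - 1)*(j^4 + 5*j^3 + 4*j^2) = j*(j - 1)*(j^3 + 5*j^2 + 4*j) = j*(j - 1)*(j + 4)*(j^2 + j) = j^2*(j - 1)*(j + 4)*(j + 1)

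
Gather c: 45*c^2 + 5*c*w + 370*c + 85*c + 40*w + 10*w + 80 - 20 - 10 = 45*c^2 + c*(5*w + 455) + 50*w + 50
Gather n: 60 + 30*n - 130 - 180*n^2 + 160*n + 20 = -180*n^2 + 190*n - 50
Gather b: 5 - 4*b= 5 - 4*b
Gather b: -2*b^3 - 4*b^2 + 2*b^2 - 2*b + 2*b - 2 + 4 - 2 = -2*b^3 - 2*b^2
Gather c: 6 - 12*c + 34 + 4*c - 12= 28 - 8*c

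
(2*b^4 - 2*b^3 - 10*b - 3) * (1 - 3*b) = -6*b^5 + 8*b^4 - 2*b^3 + 30*b^2 - b - 3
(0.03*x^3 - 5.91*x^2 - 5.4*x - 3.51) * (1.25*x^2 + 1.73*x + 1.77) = 0.0375*x^5 - 7.3356*x^4 - 16.9212*x^3 - 24.1902*x^2 - 15.6303*x - 6.2127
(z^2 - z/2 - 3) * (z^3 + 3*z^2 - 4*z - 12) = z^5 + 5*z^4/2 - 17*z^3/2 - 19*z^2 + 18*z + 36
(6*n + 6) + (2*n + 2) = 8*n + 8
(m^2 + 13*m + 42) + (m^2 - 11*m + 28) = 2*m^2 + 2*m + 70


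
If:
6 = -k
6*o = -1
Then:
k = -6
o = -1/6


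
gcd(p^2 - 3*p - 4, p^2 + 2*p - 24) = p - 4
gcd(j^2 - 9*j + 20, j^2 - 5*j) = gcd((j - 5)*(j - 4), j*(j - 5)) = j - 5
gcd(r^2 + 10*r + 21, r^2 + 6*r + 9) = r + 3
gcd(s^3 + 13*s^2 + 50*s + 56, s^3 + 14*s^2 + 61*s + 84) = s^2 + 11*s + 28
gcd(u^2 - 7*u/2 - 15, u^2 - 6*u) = u - 6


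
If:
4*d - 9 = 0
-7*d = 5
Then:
No Solution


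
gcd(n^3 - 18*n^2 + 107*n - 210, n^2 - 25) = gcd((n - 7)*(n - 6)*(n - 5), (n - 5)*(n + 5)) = n - 5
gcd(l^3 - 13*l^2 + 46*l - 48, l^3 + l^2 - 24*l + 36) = l^2 - 5*l + 6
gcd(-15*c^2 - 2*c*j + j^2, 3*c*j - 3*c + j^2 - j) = 3*c + j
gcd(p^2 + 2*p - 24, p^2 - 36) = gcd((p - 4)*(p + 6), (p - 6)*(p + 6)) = p + 6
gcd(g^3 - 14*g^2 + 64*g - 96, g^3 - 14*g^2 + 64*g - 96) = g^3 - 14*g^2 + 64*g - 96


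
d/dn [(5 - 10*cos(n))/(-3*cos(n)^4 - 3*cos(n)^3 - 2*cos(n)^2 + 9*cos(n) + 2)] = 80*(18*cos(n)^4 - 5*cos(n)^2 - 4*cos(n) + 13)*sin(n)/(12*sin(n)^4 - 32*sin(n)^2 - 27*cos(n) + 3*cos(3*n) + 12)^2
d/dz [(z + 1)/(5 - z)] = 6/(z - 5)^2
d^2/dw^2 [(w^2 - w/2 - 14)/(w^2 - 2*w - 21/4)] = 8*(24*w^3 - 420*w^2 + 1218*w - 1547)/(64*w^6 - 384*w^5 - 240*w^4 + 3520*w^3 + 1260*w^2 - 10584*w - 9261)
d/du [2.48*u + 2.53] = 2.48000000000000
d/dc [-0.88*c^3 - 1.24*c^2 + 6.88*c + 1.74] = -2.64*c^2 - 2.48*c + 6.88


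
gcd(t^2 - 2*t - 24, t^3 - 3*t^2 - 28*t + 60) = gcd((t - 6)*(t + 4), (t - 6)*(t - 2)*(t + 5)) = t - 6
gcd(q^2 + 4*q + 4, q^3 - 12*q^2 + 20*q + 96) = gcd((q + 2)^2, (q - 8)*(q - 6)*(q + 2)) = q + 2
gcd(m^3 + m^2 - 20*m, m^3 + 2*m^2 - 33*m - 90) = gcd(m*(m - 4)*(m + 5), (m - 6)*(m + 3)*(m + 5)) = m + 5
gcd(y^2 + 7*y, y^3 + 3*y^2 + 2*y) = y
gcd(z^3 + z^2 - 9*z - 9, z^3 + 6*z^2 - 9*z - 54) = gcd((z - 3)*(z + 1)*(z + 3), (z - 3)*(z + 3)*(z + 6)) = z^2 - 9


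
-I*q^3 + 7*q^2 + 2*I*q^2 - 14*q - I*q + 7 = (q - 1)*(q + 7*I)*(-I*q + I)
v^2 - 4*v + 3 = (v - 3)*(v - 1)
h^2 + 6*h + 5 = (h + 1)*(h + 5)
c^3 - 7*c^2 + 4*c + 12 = (c - 6)*(c - 2)*(c + 1)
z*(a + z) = a*z + z^2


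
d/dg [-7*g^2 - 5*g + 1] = -14*g - 5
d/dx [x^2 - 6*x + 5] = 2*x - 6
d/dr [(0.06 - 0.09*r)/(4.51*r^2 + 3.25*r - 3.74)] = (0.4059*r^2 - 0.5412*r + 0.1416)/(20.3401*r^4 + 29.315*r^3 - 23.1723*r^2 - 24.31*r + 13.9876)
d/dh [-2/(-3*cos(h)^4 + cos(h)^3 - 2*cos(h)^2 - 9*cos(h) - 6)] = 2*(12*cos(h)^3 - 3*cos(h)^2 + 4*cos(h) + 9)*sin(h)/(3*cos(h)^4 - cos(h)^3 + 2*cos(h)^2 + 9*cos(h) + 6)^2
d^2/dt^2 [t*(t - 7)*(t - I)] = 6*t - 14 - 2*I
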